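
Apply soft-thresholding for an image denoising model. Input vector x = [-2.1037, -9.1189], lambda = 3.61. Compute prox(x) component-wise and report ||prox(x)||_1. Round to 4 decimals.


Soft-thresholding with lambda = 3.61:
prox(-2.1037) = sign(-2.1037)*max(|-2.1037| - 3.61, 0) = 0.0
prox(-9.1189) = sign(-9.1189)*max(|-9.1189| - 3.61, 0) = -5.5089
prox(x) = [0.0, -5.5089]
||prox(x)||_1 = 0.0 + 5.5089 = 5.5089


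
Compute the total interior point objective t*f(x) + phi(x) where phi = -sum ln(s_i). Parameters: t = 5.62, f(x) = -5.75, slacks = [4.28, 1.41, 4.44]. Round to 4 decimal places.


Step 1: Compute log-barrier.
ln values: [1.454, 0.3436, 1.4907]
phi = -(1.454 + 0.3436 + 1.4907) = -3.2882
Step 2: Compute augmented objective.
t*f(x) = 5.62*-5.75 = -32.315
Total = -32.315 - 3.2882 = -35.6032


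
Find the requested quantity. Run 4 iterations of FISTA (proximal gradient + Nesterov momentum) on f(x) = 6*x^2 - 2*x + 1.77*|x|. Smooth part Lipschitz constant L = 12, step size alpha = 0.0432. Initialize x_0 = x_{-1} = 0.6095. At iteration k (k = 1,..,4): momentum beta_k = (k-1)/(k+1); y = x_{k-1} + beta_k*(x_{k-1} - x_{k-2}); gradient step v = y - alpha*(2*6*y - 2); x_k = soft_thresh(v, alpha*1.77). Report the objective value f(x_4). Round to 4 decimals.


FISTA on f(x) = 6*x^2 - 2*x + 1.77*|x|
L = 12, alpha = 0.0432
Iteration 1: beta = 0.0, y = 0.6095 + 0.0*(0.6095 - 0.6095) = 0.6095
  grad(y) = 5.314, v = y - alpha*grad = 0.3799
  prox(v) = soft_thresh(0.3799, 0.0765) = 0.3035
Iteration 2: beta = 0.3333, y = 0.3035 + 0.3333*(0.3035 - 0.6095) = 0.2015
  grad(y) = 0.4175, v = y - alpha*grad = 0.1834
  prox(v) = soft_thresh(0.1834, 0.0765) = 0.107
Iteration 3: beta = 0.5, y = 0.107 + 0.5*(0.107 - 0.3035) = 0.0087
  grad(y) = -1.8955, v = y - alpha*grad = 0.0906
  prox(v) = soft_thresh(0.0906, 0.0765) = 0.0141
Iteration 4: beta = 0.6, y = 0.0141 + 0.6*(0.0141 - 0.107) = -0.0416
  grad(y) = -2.4989, v = y - alpha*grad = 0.0664
  prox(v) = soft_thresh(0.0664, 0.0765) = 0.0
f(x_4) = 6*0.0^2 - 2*0.0 + 1.77*|0.0| = 0.0


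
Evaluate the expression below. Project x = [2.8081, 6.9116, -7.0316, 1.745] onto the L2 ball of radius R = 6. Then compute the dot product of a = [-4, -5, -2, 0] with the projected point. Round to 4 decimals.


Step 1: Compute ||x|| (intermediates to 6 decimals).
||x|| = sqrt(2.8081^2 + 6.9116^2 + (-7.0316)^2 + 1.745^2) = 10.399234
Step 2: Project.
Since ||x|| > R, scale = R/||x|| = 6/10.399234 = 0.576966, proj(x) = scale * x
proj(x) = [1.620178, 3.987758, -4.056994, 1.006806]
Step 3: Dot product.
a^T * proj(x) = -4*1.620178 - 5*3.987758 - 2*(-4.056994) + 0*1.006806 = -18.3055


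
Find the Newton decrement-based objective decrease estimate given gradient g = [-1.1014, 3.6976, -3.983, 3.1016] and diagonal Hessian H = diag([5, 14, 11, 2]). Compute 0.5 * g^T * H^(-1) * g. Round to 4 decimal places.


Step 1: H is diagonal, so H^(-1) * g = [-0.2203, 0.2641, -0.3621, 1.5508].
Step 2: g^T H^(-1) g = sum_i g_i^2 / H_ii
  = (-1.1014)^2/5 + (3.6976)^2/14 + (-3.983)^2/11 + (3.1016)^2/2
  = 0.2426 + 0.9766 + 1.4422 + 4.81 = 7.4714
Step 3: Objective decrease = 0.5 * g^T H^(-1) g = 3.7357


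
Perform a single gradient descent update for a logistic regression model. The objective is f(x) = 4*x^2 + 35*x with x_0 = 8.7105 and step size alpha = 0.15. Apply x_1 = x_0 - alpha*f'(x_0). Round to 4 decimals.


We compute the gradient at x_0 and apply the update.
f'(x) = 8*x + 35
f'(8.7105) = 8*8.7105 + 35 = 104.684
x_1 = 8.7105 - 0.15*104.684 = -6.9921


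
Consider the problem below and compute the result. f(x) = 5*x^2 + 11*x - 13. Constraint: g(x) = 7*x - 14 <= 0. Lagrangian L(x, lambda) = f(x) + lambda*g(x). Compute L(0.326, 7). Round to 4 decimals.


Step 1: Evaluate f(x).
f(0.326) = 5*0.326^2 + 11*0.326 - 13 = -8.8826
Step 2: Evaluate g(x).
g(0.326) = 7*0.326 - 14 = -11.718
Step 3: Compute Lagrangian.
L = -8.8826 + 7*-11.718 = -90.9086


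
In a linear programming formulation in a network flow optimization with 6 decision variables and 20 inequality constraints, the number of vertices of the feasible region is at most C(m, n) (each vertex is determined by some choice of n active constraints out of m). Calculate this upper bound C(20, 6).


Each vertex corresponds to some choice of n active constraints out of m, so the number of vertices is at most C(m, n) = m! / (n!(m-n)!).
m = 20, n = 6
Numerator: 20 * 19 * 18 * 17 * 16 * 15
Denominator: 6! = 720
C(20, 6) = 38760


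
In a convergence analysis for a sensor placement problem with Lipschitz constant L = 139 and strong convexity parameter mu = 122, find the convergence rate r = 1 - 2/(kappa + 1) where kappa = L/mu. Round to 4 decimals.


Step 1: Compute the condition number.
kappa = L/mu = 139/122 = 1.1393
Step 2: Compute the convergence rate.
r = 1 - 2/(kappa + 1) = 1 - 2*mu/(L + mu) = (L - mu)/(L + mu) = 17/261 = 0.0651


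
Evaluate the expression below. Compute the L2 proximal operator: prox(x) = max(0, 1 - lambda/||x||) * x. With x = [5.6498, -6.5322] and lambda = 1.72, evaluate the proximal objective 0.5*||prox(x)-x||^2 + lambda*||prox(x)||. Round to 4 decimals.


Step 1: Compute ||x||.
||x|| = 8.6365
Step 2: Compute scaling factor.
scale = max(0, 1 - 1.72/8.6365) = 0.8008
Step 3: prox(x) = [4.5246, -5.2313]
||prox(x)|| = 6.9165
Step 4: Proximal objective.
0.5*||prox-x||^2 = 1.4792
lambda*||prox|| = 11.8964
Total = 13.3757


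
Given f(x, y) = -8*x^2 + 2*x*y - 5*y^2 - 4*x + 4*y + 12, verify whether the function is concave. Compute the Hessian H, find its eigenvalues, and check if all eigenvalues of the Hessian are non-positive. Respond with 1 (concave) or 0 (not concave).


The Hessian of f(x,y) = -8*x^2 + 2*x*y - 5*y^2 - 4*x + 4*y + 12 is:
H = [[-16, 2], [2, -10]]
Trace = -16 - 10 = -26
Determinant = -16*-10 - (2)^2 = 156
Discriminant = (-26)^2 - 4*156 = 52.0
Eigenvalues: lambda_1 = -16.6056, lambda_2 = -9.3944
The function is concave.

1


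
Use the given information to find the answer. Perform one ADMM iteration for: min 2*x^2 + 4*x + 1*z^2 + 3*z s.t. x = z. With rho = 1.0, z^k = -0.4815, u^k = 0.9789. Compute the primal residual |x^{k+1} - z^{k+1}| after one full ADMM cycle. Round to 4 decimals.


ADMM iteration with rho = 1.0, z^k = -0.4815, u^k = 0.9789
Step 1: x-update.
Minimize 2*x^2 + 4*x + (1.0/2)*(x + 0.4815 + 0.9789)^2
FOC: (2*2 + 1.0)*x = -4 + 1.0*(-0.4815 - 0.9789)
x^{k+1} = -1.0921
Step 2: z-update.
Minimize 1*z^2 + 3*z + (1.0/2)*(-1.0921 - z + 0.9789)^2
FOC: (2*1 + 1.0)*z = -3 + 1.0*(-1.0921 + 0.9789)
z^{k+1} = -1.0377
Step 3: u-update.
u^{k+1} = 0.9789 - 1.0921 + 1.0377 = 0.9245
Step 4: Primal residual = |-1.0921 + 1.0377| = 0.0544


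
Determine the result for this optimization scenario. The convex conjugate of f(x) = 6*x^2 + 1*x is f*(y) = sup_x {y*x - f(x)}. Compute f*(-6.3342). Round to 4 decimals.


f*(y) = sup_x {y*x - a*x^2 - b*x} = sup_x {(y-b)*x - a*x^2}
FOC: (y - b) - 2a*x = 0 => x* = (y - b)/(2a)
x* = (-6.3342 - 1)/(2*6) = -0.6112
f*(-6.3342) = (y-b)^2/(4a) = (-6.3342 - 1)^2/(4*6)
= 53.7905/24 = 2.2413


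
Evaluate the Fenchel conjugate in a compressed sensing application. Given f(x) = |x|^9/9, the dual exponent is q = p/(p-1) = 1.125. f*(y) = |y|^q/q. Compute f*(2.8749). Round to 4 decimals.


The conjugate exponent q satisfies 1/p + 1/q = 1.
p = 9, so q = 9/(9 - 1) = 1.125
|y|^q = 2.8749^1.125 = 3.2806
f*(2.8749) = 3.2806 / 1.125 = 2.9161


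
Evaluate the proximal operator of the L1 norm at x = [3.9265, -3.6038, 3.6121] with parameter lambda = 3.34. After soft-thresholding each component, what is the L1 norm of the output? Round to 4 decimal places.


Soft-thresholding with lambda = 3.34:
prox(3.9265) = sign(3.9265)*max(|3.9265| - 3.34, 0) = 0.5865
prox(-3.6038) = sign(-3.6038)*max(|-3.6038| - 3.34, 0) = -0.2638
prox(3.6121) = sign(3.6121)*max(|3.6121| - 3.34, 0) = 0.2721
prox(x) = [0.5865, -0.2638, 0.2721]
||prox(x)||_1 = 0.5865 + 0.2638 + 0.2721 = 1.1224


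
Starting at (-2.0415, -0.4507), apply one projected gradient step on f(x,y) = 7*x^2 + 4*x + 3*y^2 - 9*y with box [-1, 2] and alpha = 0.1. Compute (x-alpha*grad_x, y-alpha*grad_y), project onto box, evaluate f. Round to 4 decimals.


Step 1: Compute gradient at (-2.0415, -0.4507).
grad_x = 2*7*-2.0415 + 4 = -24.581
grad_y = 2*3*-0.4507 - 9 = -11.7042
Step 2: Gradient step.
x_raw = -2.0415 - 0.1*-24.581 = 0.4166
y_raw = -0.4507 - 0.1*-11.7042 = 0.7197
Step 3: Project onto [-1, 2].
x_proj = clip(0.4166) = 0.4166
y_proj = clip(0.7197) = 0.7197
Step 4: Evaluate f.
f(0.4166, 0.7197) = -2.0422


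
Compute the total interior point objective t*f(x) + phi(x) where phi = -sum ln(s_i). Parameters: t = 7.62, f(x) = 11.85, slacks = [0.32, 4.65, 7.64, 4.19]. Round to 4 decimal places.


Step 1: Compute log-barrier.
ln values: [-1.1394, 1.5369, 2.0334, 1.4327]
phi = -(-1.1394 + 1.5369 + 2.0334 + 1.4327) = -3.8635
Step 2: Compute augmented objective.
t*f(x) = 7.62*11.85 = 90.297
Total = 90.297 - 3.8635 = 86.4335


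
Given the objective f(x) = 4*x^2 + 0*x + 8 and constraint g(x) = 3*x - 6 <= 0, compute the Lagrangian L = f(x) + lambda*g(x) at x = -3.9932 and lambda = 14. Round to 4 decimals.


Step 1: Evaluate f(x).
f(-3.9932) = 4*(-3.9932)^2 + 0*(-3.9932) + 8 = 71.7826
Step 2: Evaluate g(x).
g(-3.9932) = 3*-3.9932 - 6 = -17.9796
Step 3: Compute Lagrangian.
L = 71.7826 + 14*-17.9796 = -179.9318


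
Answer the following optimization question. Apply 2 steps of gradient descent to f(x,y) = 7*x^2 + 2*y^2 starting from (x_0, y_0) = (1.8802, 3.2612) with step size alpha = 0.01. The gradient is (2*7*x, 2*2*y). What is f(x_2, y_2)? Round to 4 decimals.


Gradient descent on f(x,y) = 7*x^2 + 2*y^2.
Starting point: (1.8802, 3.2612), alpha = 0.01
Step 1: grad_x = 2*7*1.8802 = 26.3228, grad_y = 2*2*3.2612 = 13.0448
  x_1 = 1.8802 - 0.01*26.3228 = 1.617
  y_1 = 3.2612 - 0.01*13.0448 = 3.1308
Step 2: grad_x = 2*7*1.617 = 22.6376, grad_y = 2*2*3.1308 = 12.523
  x_2 = 1.617 - 0.01*22.6376 = 1.3906
  y_2 = 3.1308 - 0.01*12.523 = 3.0055
f(1.3906, 3.0055) = 7*1.3906^2 + 2*3.0055^2 = 31.6026


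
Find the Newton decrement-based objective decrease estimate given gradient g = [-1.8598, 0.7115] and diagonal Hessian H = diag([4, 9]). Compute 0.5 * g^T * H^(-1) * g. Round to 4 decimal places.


Step 1: H is diagonal, so H^(-1) * g = [-0.465, 0.0791].
Step 2: g^T H^(-1) g = sum_i g_i^2 / H_ii
  = (-1.8598)^2/4 + (0.7115)^2/9
  = 0.8647 + 0.0562 = 0.921
Step 3: Objective decrease = 0.5 * g^T H^(-1) g = 0.4605


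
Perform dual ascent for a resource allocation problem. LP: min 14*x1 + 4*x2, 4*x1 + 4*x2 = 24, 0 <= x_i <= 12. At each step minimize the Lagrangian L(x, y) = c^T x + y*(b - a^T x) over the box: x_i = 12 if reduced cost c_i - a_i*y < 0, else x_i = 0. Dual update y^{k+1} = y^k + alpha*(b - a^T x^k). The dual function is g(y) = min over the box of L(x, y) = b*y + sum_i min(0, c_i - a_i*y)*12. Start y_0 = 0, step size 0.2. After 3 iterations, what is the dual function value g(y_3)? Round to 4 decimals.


Dual ascent for LP: min 14*x1 + 4*x2, 4*x1 + 4*x2 = 24, 0 <= x_i <= 12
Step 1: y^k = 0.0, reduced costs: (14.0, 4.0)
  x^k = (0.0, 0.0), subgradient = b - a^T x = 24.0
  y^{k+1} = 0.0 + 0.2*24.0 = 4.8
Step 2: y^k = 4.8, reduced costs: (-5.2, -15.2)
  x^k = (12.0, 12.0), subgradient = b - a^T x = -72.0
  y^{k+1} = 4.8 + 0.2*-72.0 = -9.6
Step 3: y^k = -9.6, reduced costs: (52.4, 42.4)
  x^k = (0.0, 0.0), subgradient = b - a^T x = 24.0
  y^{k+1} = -9.6 + 0.2*24.0 = -4.8
Dual objective at y_3 = -4.8: reduced costs (33.2, 23.2), box minimizer x = (0.0, 0.0)
g(y_3) = b*y + (c1 - a1*y)*x1 + (c2 - a2*y)*x2 = 24*(-4.8) + 33.2*0.0 + 23.2*0.0 = -115.2 + 0.0 + 0.0 = -115.2


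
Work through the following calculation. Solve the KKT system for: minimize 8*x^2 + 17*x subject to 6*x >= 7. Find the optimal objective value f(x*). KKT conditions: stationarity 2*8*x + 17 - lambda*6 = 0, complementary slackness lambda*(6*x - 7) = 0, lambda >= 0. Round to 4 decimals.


Step 1: Try lambda = 0 (constraint inactive).
x_unc = -17/(2*8) = -1.0625
Check: 6*-1.0625 = -6.375 < 7 -- violated!
Step 2: Constraint must be active: 6*x = 7
x* = 7/6 = 1.1667 (rounded; the exact value 7/6 is used below)
lambda = (2*8*(7/6) + 17)/6 = 5.9444
Step 3: Compute optimal value.
f(x*) = 8*(7/6)^2 + 17*(7/6) = 30.7222


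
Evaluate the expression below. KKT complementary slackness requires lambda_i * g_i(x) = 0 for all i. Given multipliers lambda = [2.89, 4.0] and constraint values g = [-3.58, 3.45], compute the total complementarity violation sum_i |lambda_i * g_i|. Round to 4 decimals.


KKT complementary slackness check:
lambda_1 * g_1 = 2.89 * -3.58 = -10.3462
lambda_2 * g_2 = 4.0 * 3.45 = 13.8
Total violation = 10.3462 + 13.8 = 24.1462


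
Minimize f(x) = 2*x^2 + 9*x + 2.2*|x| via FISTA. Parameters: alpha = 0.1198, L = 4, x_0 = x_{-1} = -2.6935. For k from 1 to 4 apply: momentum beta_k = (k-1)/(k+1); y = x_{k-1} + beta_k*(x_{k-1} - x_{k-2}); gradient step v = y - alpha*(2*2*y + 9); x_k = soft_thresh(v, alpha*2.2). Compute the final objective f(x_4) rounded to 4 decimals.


FISTA on f(x) = 2*x^2 + 9*x + 2.2*|x|
L = 4, alpha = 0.1198
Iteration 1: beta = 0.0, y = -2.6935 + 0.0*(-2.6935 + 2.6935) = -2.6935
  grad(y) = -1.774, v = y - alpha*grad = -2.481
  prox(v) = soft_thresh(-2.481, 0.2636) = -2.2174
Iteration 2: beta = 0.3333, y = -2.2174 + 0.3333*(-2.2174 + 2.6935) = -2.0587
  grad(y) = 0.7651, v = y - alpha*grad = -2.1504
  prox(v) = soft_thresh(-2.1504, 0.2636) = -1.8868
Iteration 3: beta = 0.5, y = -1.8868 + 0.5*(-1.8868 + 2.2174) = -1.7215
  grad(y) = 2.1139, v = y - alpha*grad = -1.9748
  prox(v) = soft_thresh(-1.9748, 0.2636) = -1.7112
Iteration 4: beta = 0.6, y = -1.7112 + 0.6*(-1.7112 + 1.8868) = -1.6058
  grad(y) = 2.5766, v = y - alpha*grad = -1.9145
  prox(v) = soft_thresh(-1.9145, 0.2636) = -1.651
f(x_4) = 2*(-1.651)^2 + 9*(-1.651) + 2.2*|-1.651| = -5.7752


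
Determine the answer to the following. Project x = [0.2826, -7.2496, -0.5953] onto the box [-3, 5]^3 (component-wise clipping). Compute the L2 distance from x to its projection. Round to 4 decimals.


Project each component onto [-3, 5].
clip(0.2826) = 0.2826, clip(-7.2496) = -3.0, clip(-0.5953) = -0.5953
Projection = [0.2826, -3.0, -0.5953]
Squared diffs: [0.0, 18.0591, 0.0]
Distance = sqrt(18.0591) = 4.2496


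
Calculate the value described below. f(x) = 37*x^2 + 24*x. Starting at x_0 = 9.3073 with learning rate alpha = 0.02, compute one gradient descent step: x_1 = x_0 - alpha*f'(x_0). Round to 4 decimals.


We compute the gradient at x_0 and apply the update.
f'(x) = 74*x + 24
f'(9.3073) = 74*9.3073 + 24 = 712.7402
x_1 = 9.3073 - 0.02*712.7402 = -4.9475


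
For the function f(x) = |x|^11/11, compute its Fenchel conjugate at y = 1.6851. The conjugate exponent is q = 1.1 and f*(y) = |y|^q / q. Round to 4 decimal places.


The conjugate exponent q satisfies 1/p + 1/q = 1.
p = 11, so q = 11/(11 - 1) = 1.1
|y|^q = 1.6851^1.1 = 1.7754
f*(1.6851) = 1.7754 / 1.1 = 1.614


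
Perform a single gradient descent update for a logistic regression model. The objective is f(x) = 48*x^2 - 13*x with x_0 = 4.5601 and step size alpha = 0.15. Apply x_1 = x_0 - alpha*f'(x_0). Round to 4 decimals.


We compute the gradient at x_0 and apply the update.
f'(x) = 96*x - 13
f'(4.5601) = 96*4.5601 - 13 = 424.7696
x_1 = 4.5601 - 0.15*424.7696 = -59.1553


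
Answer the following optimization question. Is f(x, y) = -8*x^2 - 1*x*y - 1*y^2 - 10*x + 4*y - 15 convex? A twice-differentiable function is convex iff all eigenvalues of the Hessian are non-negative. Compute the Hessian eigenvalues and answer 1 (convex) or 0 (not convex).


The Hessian of f(x,y) = -8*x^2 - 1*x*y - 1*y^2 - 10*x + 4*y - 15 is:
H = [[-16, -1], [-1, -2]]
Trace = -16 - 2 = -18
Determinant = -16*-2 - (-1)^2 = 31
Discriminant = (-18)^2 - 4*31 = 200.0
Eigenvalues: lambda_1 = -16.0711, lambda_2 = -1.9289
The function is not convex.

0


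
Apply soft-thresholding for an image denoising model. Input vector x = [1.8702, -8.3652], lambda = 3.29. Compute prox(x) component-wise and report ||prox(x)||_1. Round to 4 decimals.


Soft-thresholding with lambda = 3.29:
prox(1.8702) = sign(1.8702)*max(|1.8702| - 3.29, 0) = 0.0
prox(-8.3652) = sign(-8.3652)*max(|-8.3652| - 3.29, 0) = -5.0752
prox(x) = [0.0, -5.0752]
||prox(x)||_1 = 0.0 + 5.0752 = 5.0752


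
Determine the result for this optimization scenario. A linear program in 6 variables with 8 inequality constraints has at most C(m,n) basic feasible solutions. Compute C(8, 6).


Each vertex corresponds to some choice of n active constraints out of m, so the number of vertices is at most C(m, n) = m! / (n!(m-n)!).
m = 8, n = 6
Numerator: 8 * 7 * 6 * 5 * 4 * 3
Denominator: 6! = 720
C(8, 6) = 28


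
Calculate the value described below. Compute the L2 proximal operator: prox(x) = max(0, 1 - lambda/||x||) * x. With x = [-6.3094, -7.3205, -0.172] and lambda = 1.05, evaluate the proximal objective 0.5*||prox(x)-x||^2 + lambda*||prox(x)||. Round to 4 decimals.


Step 1: Compute ||x||.
||x|| = 9.6658
Step 2: Compute scaling factor.
scale = max(0, 1 - 1.05/9.6658) = 0.8914
Step 3: prox(x) = [-5.624, -6.5253, -0.1533]
||prox(x)|| = 8.6158
Step 4: Proximal objective.
0.5*||prox-x||^2 = 0.5513
lambda*||prox|| = 9.0466
Total = 9.5978


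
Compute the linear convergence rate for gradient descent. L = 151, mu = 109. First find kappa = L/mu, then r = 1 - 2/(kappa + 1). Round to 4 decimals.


Step 1: Compute the condition number.
kappa = L/mu = 151/109 = 1.3853
Step 2: Compute the convergence rate.
r = 1 - 2/(kappa + 1) = 1 - 2*mu/(L + mu) = (L - mu)/(L + mu) = 42/260 = 0.1615


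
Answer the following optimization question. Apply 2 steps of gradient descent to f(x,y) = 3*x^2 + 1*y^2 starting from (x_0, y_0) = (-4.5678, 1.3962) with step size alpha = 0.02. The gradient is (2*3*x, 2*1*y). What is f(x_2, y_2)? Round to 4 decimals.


Gradient descent on f(x,y) = 3*x^2 + 1*y^2.
Starting point: (-4.5678, 1.3962), alpha = 0.02
Step 1: grad_x = 2*3*-4.5678 = -27.4068, grad_y = 2*1*1.3962 = 2.7924
  x_1 = -4.5678 - 0.02*-27.4068 = -4.0197
  y_1 = 1.3962 - 0.02*2.7924 = 1.3404
Step 2: grad_x = 2*3*-4.0197 = -24.118, grad_y = 2*1*1.3404 = 2.6807
  x_2 = -4.0197 - 0.02*-24.118 = -3.5373
  y_2 = 1.3404 - 0.02*2.6807 = 1.2867
f(-3.5373, 1.2867) = 3*(-3.5373)^2 + 1*1.2867^2 = 39.1933


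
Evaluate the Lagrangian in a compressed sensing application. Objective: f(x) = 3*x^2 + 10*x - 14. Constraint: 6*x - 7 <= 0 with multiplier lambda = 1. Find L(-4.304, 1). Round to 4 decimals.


Step 1: Evaluate f(x).
f(-4.304) = 3*(-4.304)^2 + 10*(-4.304) - 14 = -1.4668
Step 2: Evaluate g(x).
g(-4.304) = 6*-4.304 - 7 = -32.824
Step 3: Compute Lagrangian.
L = -1.4668 + 1*-32.824 = -34.2908


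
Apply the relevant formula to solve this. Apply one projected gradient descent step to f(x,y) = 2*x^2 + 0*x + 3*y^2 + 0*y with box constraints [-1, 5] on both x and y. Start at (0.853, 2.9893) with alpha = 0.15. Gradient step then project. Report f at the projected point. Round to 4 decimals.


Step 1: Compute gradient at (0.853, 2.9893).
grad_x = 2*2*0.853 + 0 = 3.412
grad_y = 2*3*2.9893 + 0 = 17.9358
Step 2: Gradient step.
x_raw = 0.853 - 0.15*3.412 = 0.3412
y_raw = 2.9893 - 0.15*17.9358 = 0.2989
Step 3: Project onto [-1, 5].
x_proj = clip(0.3412) = 0.3412
y_proj = clip(0.2989) = 0.2989
Step 4: Evaluate f.
f(0.3412, 0.2989) = 0.5009


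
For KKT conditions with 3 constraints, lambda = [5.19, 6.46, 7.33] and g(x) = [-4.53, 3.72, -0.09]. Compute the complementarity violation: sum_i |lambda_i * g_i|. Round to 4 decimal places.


KKT complementary slackness check:
lambda_1 * g_1 = 5.19 * -4.53 = -23.5107
lambda_2 * g_2 = 6.46 * 3.72 = 24.0312
lambda_3 * g_3 = 7.33 * -0.09 = -0.6597
Total violation = 23.5107 + 24.0312 + 0.6597 = 48.2016


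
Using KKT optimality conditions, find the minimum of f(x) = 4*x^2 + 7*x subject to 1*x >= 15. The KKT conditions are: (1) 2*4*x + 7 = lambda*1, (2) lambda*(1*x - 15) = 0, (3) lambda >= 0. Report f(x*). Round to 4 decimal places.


Step 1: Try lambda = 0 (constraint inactive).
x_unc = -7/(2*4) = -0.875
Check: 1*-0.875 = -0.875 < 15 -- violated!
Step 2: Constraint must be active: 1*x = 15
x* = 15/1 = 15.0
lambda = (2*4*15.0 + 7)/1 = 127.0
Step 3: Compute optimal value.
f(x*) = 4*15.0^2 + 7*15.0 = 1005.0


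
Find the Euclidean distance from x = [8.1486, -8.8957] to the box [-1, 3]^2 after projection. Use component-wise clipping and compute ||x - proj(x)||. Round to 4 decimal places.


Project each component onto [-1, 3].
clip(8.1486) = 3.0, clip(-8.8957) = -1.0
Projection = [3.0, -1.0]
Squared diffs: [26.5081, 62.3421]
Distance = sqrt(88.8502) = 9.426


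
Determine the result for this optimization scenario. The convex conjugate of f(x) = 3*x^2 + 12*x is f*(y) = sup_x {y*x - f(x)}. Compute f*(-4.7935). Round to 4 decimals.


f*(y) = sup_x {y*x - a*x^2 - b*x} = sup_x {(y-b)*x - a*x^2}
FOC: (y - b) - 2a*x = 0 => x* = (y - b)/(2a)
x* = (-4.7935 - 12)/(2*3) = -2.7989
f*(-4.7935) = (y-b)^2/(4a) = (-4.7935 - 12)^2/(4*3)
= 282.0216/12 = 23.5018


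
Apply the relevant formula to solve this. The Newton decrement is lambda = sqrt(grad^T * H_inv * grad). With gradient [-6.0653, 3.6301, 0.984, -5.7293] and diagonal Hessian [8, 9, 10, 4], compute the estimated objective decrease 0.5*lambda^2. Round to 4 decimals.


Step 1: H is diagonal, so H^(-1) * g = [-0.7582, 0.4033, 0.0984, -1.4323].
Step 2: g^T H^(-1) g = sum_i g_i^2 / H_ii
  = (-6.0653)^2/8 + (3.6301)^2/9 + (0.984)^2/10 + (-5.7293)^2/4
  = 4.5985 + 1.4642 + 0.0968 + 8.2062 = 14.3657
Step 3: Objective decrease = 0.5 * g^T H^(-1) g = 7.1829


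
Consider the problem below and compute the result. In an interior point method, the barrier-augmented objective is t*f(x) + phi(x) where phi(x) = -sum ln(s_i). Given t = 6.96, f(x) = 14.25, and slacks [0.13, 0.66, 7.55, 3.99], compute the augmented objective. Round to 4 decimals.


Step 1: Compute log-barrier.
ln values: [-2.0402, -0.4155, 2.0215, 1.3838]
phi = -(-2.0402 - 0.4155 + 2.0215 + 1.3838) = -0.9496
Step 2: Compute augmented objective.
t*f(x) = 6.96*14.25 = 99.18
Total = 99.18 - 0.9496 = 98.2304


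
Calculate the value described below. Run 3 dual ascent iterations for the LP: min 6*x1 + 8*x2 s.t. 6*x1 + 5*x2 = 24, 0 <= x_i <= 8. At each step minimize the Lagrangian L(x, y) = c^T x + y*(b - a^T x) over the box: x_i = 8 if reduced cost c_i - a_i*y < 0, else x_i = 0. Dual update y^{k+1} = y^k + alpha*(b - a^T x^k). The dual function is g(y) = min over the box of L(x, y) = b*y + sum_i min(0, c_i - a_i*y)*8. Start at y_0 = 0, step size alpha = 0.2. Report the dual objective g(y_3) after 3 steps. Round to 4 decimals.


Dual ascent for LP: min 6*x1 + 8*x2, 6*x1 + 5*x2 = 24, 0 <= x_i <= 8
Step 1: y^k = 0.0, reduced costs: (6.0, 8.0)
  x^k = (0.0, 0.0), subgradient = b - a^T x = 24.0
  y^{k+1} = 0.0 + 0.2*24.0 = 4.8
Step 2: y^k = 4.8, reduced costs: (-22.8, -16.0)
  x^k = (8.0, 8.0), subgradient = b - a^T x = -64.0
  y^{k+1} = 4.8 + 0.2*-64.0 = -8.0
Step 3: y^k = -8.0, reduced costs: (54.0, 48.0)
  x^k = (0.0, 0.0), subgradient = b - a^T x = 24.0
  y^{k+1} = -8.0 + 0.2*24.0 = -3.2
Dual objective at y_3 = -3.2: reduced costs (25.2, 24.0), box minimizer x = (0.0, 0.0)
g(y_3) = b*y + (c1 - a1*y)*x1 + (c2 - a2*y)*x2 = 24*(-3.2) + 25.2*0.0 + 24.0*0.0 = -76.8 + 0.0 + 0.0 = -76.8


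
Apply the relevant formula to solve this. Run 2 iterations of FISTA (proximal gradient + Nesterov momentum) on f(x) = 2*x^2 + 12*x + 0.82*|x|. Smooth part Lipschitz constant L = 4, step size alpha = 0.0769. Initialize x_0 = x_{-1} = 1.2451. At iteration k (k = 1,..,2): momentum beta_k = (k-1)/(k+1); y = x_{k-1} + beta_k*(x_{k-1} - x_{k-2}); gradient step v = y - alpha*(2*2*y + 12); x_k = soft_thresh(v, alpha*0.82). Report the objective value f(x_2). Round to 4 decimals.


FISTA on f(x) = 2*x^2 + 12*x + 0.82*|x|
L = 4, alpha = 0.0769
Iteration 1: beta = 0.0, y = 1.2451 + 0.0*(1.2451 - 1.2451) = 1.2451
  grad(y) = 16.9804, v = y - alpha*grad = -0.0607
  prox(v) = soft_thresh(-0.0607, 0.0631) = 0.0
Iteration 2: beta = 0.3333, y = 0.0 + 0.3333*(0.0 - 1.2451) = -0.415
  grad(y) = 10.3399, v = y - alpha*grad = -1.2102
  prox(v) = soft_thresh(-1.2102, 0.0631) = -1.1471
f(x_2) = 2*(-1.1471)^2 + 12*(-1.1471) + 0.82*|-1.1471| = -10.193


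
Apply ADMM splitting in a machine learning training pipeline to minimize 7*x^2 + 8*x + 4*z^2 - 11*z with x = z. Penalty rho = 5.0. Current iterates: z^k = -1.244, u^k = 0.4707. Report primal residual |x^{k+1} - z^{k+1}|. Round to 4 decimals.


ADMM iteration with rho = 5.0, z^k = -1.244, u^k = 0.4707
Step 1: x-update.
Minimize 7*x^2 + 8*x + (5.0/2)*(x + 1.244 + 0.4707)^2
FOC: (2*7 + 5.0)*x = -8 + 5.0*(-1.244 - 0.4707)
x^{k+1} = -0.8723
Step 2: z-update.
Minimize 4*z^2 - 11*z + (5.0/2)*(-0.8723 - z + 0.4707)^2
FOC: (2*4 + 5.0)*z = 11 + 5.0*(-0.8723 + 0.4707)
z^{k+1} = 0.6917
Step 3: u-update.
u^{k+1} = 0.4707 - 0.8723 - 0.6917 = -1.0933
Step 4: Primal residual = |-0.8723 - 0.6917| = 1.564


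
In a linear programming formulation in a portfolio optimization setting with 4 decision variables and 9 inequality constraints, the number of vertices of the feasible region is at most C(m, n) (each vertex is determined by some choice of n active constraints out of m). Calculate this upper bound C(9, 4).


Each vertex corresponds to some choice of n active constraints out of m, so the number of vertices is at most C(m, n) = m! / (n!(m-n)!).
m = 9, n = 4
Numerator: 9 * 8 * 7 * 6
Denominator: 4! = 24
C(9, 4) = 126


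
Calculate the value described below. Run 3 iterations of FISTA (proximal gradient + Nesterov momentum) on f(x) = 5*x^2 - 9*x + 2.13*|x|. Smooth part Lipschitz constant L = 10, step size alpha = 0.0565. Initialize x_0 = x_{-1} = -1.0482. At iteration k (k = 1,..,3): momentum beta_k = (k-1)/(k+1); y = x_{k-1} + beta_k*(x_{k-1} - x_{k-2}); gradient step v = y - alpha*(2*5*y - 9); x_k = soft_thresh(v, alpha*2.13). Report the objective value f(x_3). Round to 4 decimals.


FISTA on f(x) = 5*x^2 - 9*x + 2.13*|x|
L = 10, alpha = 0.0565
Iteration 1: beta = 0.0, y = -1.0482 + 0.0*(-1.0482 + 1.0482) = -1.0482
  grad(y) = -19.482, v = y - alpha*grad = 0.0525
  prox(v) = soft_thresh(0.0525, 0.1203) = 0.0
Iteration 2: beta = 0.3333, y = 0.0 + 0.3333*(0.0 + 1.0482) = 0.3494
  grad(y) = -5.506, v = y - alpha*grad = 0.6605
  prox(v) = soft_thresh(0.6605, 0.1203) = 0.5401
Iteration 3: beta = 0.5, y = 0.5401 + 0.5*(0.5401 - 0.0) = 0.8102
  grad(y) = -0.8978, v = y - alpha*grad = 0.8609
  prox(v) = soft_thresh(0.8609, 0.1203) = 0.7406
f(x_3) = 5*0.7406^2 - 9*0.7406 + 2.13*|0.7406| = -2.3455


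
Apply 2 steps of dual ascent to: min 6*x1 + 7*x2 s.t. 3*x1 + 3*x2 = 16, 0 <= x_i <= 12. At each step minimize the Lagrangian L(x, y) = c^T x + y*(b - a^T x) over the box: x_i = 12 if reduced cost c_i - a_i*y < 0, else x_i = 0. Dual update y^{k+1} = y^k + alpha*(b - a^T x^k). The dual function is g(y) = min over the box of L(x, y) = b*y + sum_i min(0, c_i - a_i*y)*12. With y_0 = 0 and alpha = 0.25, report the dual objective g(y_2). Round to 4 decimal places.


Dual ascent for LP: min 6*x1 + 7*x2, 3*x1 + 3*x2 = 16, 0 <= x_i <= 12
Step 1: y^k = 0.0, reduced costs: (6.0, 7.0)
  x^k = (0.0, 0.0), subgradient = b - a^T x = 16.0
  y^{k+1} = 0.0 + 0.25*16.0 = 4.0
Step 2: y^k = 4.0, reduced costs: (-6.0, -5.0)
  x^k = (12.0, 12.0), subgradient = b - a^T x = -56.0
  y^{k+1} = 4.0 + 0.25*-56.0 = -10.0
Dual objective at y_2 = -10.0: reduced costs (36.0, 37.0), box minimizer x = (0.0, 0.0)
g(y_2) = b*y + (c1 - a1*y)*x1 + (c2 - a2*y)*x2 = 16*(-10.0) + 36.0*0.0 + 37.0*0.0 = -160.0 + 0.0 + 0.0 = -160.0


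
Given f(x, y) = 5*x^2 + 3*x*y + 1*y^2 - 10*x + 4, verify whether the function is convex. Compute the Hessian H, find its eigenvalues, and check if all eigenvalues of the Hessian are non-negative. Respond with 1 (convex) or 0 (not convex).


The Hessian of f(x,y) = 5*x^2 + 3*x*y + 1*y^2 - 10*x + 4 is:
H = [[10, 3], [3, 2]]
Trace = 10 + 2 = 12
Determinant = 10*2 - (3)^2 = 11
Discriminant = (12)^2 - 4*11 = 100.0
Eigenvalues: lambda_1 = 1.0, lambda_2 = 11.0
The function is convex.

1


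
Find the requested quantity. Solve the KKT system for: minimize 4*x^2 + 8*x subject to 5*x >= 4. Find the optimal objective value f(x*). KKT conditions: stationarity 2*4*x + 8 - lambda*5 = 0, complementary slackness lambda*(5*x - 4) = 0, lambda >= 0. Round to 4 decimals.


Step 1: Try lambda = 0 (constraint inactive).
x_unc = -8/(2*4) = -1.0
Check: 5*-1.0 = -5.0 < 4 -- violated!
Step 2: Constraint must be active: 5*x = 4
x* = 4/5 = 0.8
lambda = (2*4*0.8 + 8)/5 = 2.88
Step 3: Compute optimal value.
f(x*) = 4*0.8^2 + 8*0.8 = 8.96


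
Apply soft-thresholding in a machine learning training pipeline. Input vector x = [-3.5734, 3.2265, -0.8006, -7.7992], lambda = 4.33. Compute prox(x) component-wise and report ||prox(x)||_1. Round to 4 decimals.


Soft-thresholding with lambda = 4.33:
prox(-3.5734) = sign(-3.5734)*max(|-3.5734| - 4.33, 0) = 0.0
prox(3.2265) = sign(3.2265)*max(|3.2265| - 4.33, 0) = 0.0
prox(-0.8006) = sign(-0.8006)*max(|-0.8006| - 4.33, 0) = 0.0
prox(-7.7992) = sign(-7.7992)*max(|-7.7992| - 4.33, 0) = -3.4692
prox(x) = [0.0, 0.0, 0.0, -3.4692]
||prox(x)||_1 = 0.0 + 0.0 + 0.0 + 3.4692 = 3.4692


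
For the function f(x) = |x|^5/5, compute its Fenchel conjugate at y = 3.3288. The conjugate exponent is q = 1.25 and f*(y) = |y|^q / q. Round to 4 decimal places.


The conjugate exponent q satisfies 1/p + 1/q = 1.
p = 5, so q = 5/(5 - 1) = 1.25
|y|^q = 3.3288^1.25 = 4.4963
f*(3.3288) = 4.4963 / 1.25 = 3.5971


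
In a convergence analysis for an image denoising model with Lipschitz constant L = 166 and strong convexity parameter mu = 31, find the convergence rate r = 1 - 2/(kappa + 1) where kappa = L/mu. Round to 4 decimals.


Step 1: Compute the condition number.
kappa = L/mu = 166/31 = 5.3548
Step 2: Compute the convergence rate.
r = 1 - 2/(kappa + 1) = 1 - 2*mu/(L + mu) = (L - mu)/(L + mu) = 135/197 = 0.6853


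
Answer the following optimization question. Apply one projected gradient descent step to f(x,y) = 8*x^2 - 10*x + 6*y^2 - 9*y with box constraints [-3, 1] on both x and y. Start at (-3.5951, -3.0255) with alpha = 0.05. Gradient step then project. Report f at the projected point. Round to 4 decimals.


Step 1: Compute gradient at (-3.5951, -3.0255).
grad_x = 2*8*-3.5951 - 10 = -67.5216
grad_y = 2*6*-3.0255 - 9 = -45.306
Step 2: Gradient step.
x_raw = -3.5951 - 0.05*-67.5216 = -0.219
y_raw = -3.0255 - 0.05*-45.306 = -0.7602
Step 3: Project onto [-3, 1].
x_proj = clip(-0.219) = -0.219
y_proj = clip(-0.7602) = -0.7602
Step 4: Evaluate f.
f(-0.219, -0.7602) = 12.8832


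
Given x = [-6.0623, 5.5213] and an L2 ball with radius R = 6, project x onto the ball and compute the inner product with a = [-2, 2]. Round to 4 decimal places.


Step 1: Compute ||x|| (intermediates to 6 decimals).
||x|| = sqrt((-6.0623)^2 + 5.5213^2) = 8.19977
Step 2: Project.
Since ||x|| > R, scale = R/||x|| = 6/8.19977 = 0.731728, proj(x) = scale * x
proj(x) = [-4.435955, 4.04009]
Step 3: Dot product.
a^T * proj(x) = -2*(-4.435955) + 2*4.04009 = 16.9521


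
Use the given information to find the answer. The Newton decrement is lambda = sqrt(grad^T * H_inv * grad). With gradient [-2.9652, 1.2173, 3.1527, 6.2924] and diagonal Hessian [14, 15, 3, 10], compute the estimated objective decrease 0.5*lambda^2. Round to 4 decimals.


Step 1: H is diagonal, so H^(-1) * g = [-0.2118, 0.0812, 1.0509, 0.6292].
Step 2: g^T H^(-1) g = sum_i g_i^2 / H_ii
  = (-2.9652)^2/14 + (1.2173)^2/15 + (3.1527)^2/3 + (6.2924)^2/10
  = 0.628 + 0.0988 + 3.3132 + 3.9594 = 7.9994
Step 3: Objective decrease = 0.5 * g^T H^(-1) g = 3.9997


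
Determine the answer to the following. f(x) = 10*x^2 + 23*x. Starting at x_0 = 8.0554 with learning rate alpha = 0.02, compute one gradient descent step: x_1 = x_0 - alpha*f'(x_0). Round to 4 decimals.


We compute the gradient at x_0 and apply the update.
f'(x) = 20*x + 23
f'(8.0554) = 20*8.0554 + 23 = 184.108
x_1 = 8.0554 - 0.02*184.108 = 4.3732


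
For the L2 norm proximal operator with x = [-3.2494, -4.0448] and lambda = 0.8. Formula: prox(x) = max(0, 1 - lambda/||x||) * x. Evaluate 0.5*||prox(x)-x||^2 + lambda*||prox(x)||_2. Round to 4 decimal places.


Step 1: Compute ||x||.
||x|| = 5.1884
Step 2: Compute scaling factor.
scale = max(0, 1 - 0.8/5.1884) = 0.8458
Step 3: prox(x) = [-2.7484, -3.4211]
||prox(x)|| = 4.3884
Step 4: Proximal objective.
0.5*||prox-x||^2 = 0.32
lambda*||prox|| = 3.5107
Total = 3.8307


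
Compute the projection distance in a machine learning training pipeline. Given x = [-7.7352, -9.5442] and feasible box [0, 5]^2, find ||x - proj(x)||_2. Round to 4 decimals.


Project each component onto [0, 5].
clip(-7.7352) = 0.0, clip(-9.5442) = 0.0
Projection = [0.0, 0.0]
Squared diffs: [59.8333, 91.0918]
Distance = sqrt(150.9251) = 12.2852


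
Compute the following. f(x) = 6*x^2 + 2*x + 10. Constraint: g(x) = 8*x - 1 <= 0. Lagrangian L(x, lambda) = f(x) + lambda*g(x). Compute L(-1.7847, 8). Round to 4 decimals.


Step 1: Evaluate f(x).
f(-1.7847) = 6*(-1.7847)^2 + 2*(-1.7847) + 10 = 25.5415
Step 2: Evaluate g(x).
g(-1.7847) = 8*-1.7847 - 1 = -15.2776
Step 3: Compute Lagrangian.
L = 25.5415 + 8*-15.2776 = -96.6793


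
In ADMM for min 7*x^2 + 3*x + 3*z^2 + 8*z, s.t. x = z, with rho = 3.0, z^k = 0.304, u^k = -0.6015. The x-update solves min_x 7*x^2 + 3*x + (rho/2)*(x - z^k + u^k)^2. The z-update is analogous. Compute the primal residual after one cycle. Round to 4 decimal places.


ADMM iteration with rho = 3.0, z^k = 0.304, u^k = -0.6015
Step 1: x-update.
Minimize 7*x^2 + 3*x + (3.0/2)*(x - 0.304 - 0.6015)^2
FOC: (2*7 + 3.0)*x = -3 + 3.0*(0.304 + 0.6015)
x^{k+1} = -0.0167
Step 2: z-update.
Minimize 3*z^2 + 8*z + (3.0/2)*(-0.0167 - z - 0.6015)^2
FOC: (2*3 + 3.0)*z = -8 + 3.0*(-0.0167 - 0.6015)
z^{k+1} = -1.0949
Step 3: u-update.
u^{k+1} = -0.6015 - 0.0167 + 1.0949 = 0.4768
Step 4: Primal residual = |-0.0167 + 1.0949| = 1.0783


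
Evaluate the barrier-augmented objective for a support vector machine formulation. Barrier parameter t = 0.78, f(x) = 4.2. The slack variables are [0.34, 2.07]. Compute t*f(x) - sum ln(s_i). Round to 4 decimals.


Step 1: Compute log-barrier.
ln values: [-1.0788, 0.7275]
phi = -(-1.0788 + 0.7275) = 0.3513
Step 2: Compute augmented objective.
t*f(x) = 0.78*4.2 = 3.276
Total = 3.276 + 0.3513 = 3.6273


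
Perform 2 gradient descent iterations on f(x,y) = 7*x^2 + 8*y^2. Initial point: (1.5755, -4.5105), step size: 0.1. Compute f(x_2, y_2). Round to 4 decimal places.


Gradient descent on f(x,y) = 7*x^2 + 8*y^2.
Starting point: (1.5755, -4.5105), alpha = 0.1
Step 1: grad_x = 2*7*1.5755 = 22.057, grad_y = 2*8*-4.5105 = -72.168
  x_1 = 1.5755 - 0.1*22.057 = -0.6302
  y_1 = -4.5105 - 0.1*-72.168 = 2.7063
Step 2: grad_x = 2*7*-0.6302 = -8.8228, grad_y = 2*8*2.7063 = 43.3008
  x_2 = -0.6302 - 0.1*-8.8228 = 0.2521
  y_2 = 2.7063 - 0.1*43.3008 = -1.6238
f(0.2521, -1.6238) = 7*0.2521^2 + 8*(-1.6238)^2 = 21.5381


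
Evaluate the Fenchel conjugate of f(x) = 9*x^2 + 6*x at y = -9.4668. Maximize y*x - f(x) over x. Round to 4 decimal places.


f*(y) = sup_x {y*x - a*x^2 - b*x} = sup_x {(y-b)*x - a*x^2}
FOC: (y - b) - 2a*x = 0 => x* = (y - b)/(2a)
x* = (-9.4668 - 6)/(2*9) = -0.8593
f*(-9.4668) = (y-b)^2/(4a) = (-9.4668 - 6)^2/(4*9)
= 239.2219/36 = 6.6451


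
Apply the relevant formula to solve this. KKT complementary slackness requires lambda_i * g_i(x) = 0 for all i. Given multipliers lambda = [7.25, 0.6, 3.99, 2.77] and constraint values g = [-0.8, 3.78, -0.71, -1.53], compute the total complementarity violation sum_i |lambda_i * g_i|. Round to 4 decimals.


KKT complementary slackness check:
lambda_1 * g_1 = 7.25 * -0.8 = -5.8
lambda_2 * g_2 = 0.6 * 3.78 = 2.268
lambda_3 * g_3 = 3.99 * -0.71 = -2.8329
lambda_4 * g_4 = 2.77 * -1.53 = -4.2381
Total violation = 5.8 + 2.268 + 2.8329 + 4.2381 = 15.139


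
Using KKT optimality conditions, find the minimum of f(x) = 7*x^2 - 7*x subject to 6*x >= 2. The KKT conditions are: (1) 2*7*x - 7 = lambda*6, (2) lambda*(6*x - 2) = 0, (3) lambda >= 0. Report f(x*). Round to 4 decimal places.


Step 1: Try lambda = 0 (constraint inactive).
Stationarity: 2*7*x - 7 = 0
x* = 7/(2*7) = 0.5
Check constraint: 6*0.5 = 3.0 >= 2 -- satisfied.
Step 2: Compute optimal value.
f(x*) = 7*0.5^2 - 7*0.5 = -1.75


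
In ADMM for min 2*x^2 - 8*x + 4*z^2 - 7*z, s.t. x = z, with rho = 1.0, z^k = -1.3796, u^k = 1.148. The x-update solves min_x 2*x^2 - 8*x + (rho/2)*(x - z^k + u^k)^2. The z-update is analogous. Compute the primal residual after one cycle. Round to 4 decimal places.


ADMM iteration with rho = 1.0, z^k = -1.3796, u^k = 1.148
Step 1: x-update.
Minimize 2*x^2 - 8*x + (1.0/2)*(x + 1.3796 + 1.148)^2
FOC: (2*2 + 1.0)*x = 8 + 1.0*(-1.3796 - 1.148)
x^{k+1} = 1.0945
Step 2: z-update.
Minimize 4*z^2 - 7*z + (1.0/2)*(1.0945 - z + 1.148)^2
FOC: (2*4 + 1.0)*z = 7 + 1.0*(1.0945 + 1.148)
z^{k+1} = 1.0269
Step 3: u-update.
u^{k+1} = 1.148 + 1.0945 - 1.0269 = 1.2155
Step 4: Primal residual = |1.0945 - 1.0269| = 0.0675


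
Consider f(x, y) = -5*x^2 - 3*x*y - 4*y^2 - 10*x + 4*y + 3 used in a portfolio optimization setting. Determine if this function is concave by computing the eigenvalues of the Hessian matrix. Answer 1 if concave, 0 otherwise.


The Hessian of f(x,y) = -5*x^2 - 3*x*y - 4*y^2 - 10*x + 4*y + 3 is:
H = [[-10, -3], [-3, -8]]
Trace = -10 - 8 = -18
Determinant = -10*-8 - (-3)^2 = 71
Discriminant = (-18)^2 - 4*71 = 40.0
Eigenvalues: lambda_1 = -12.1623, lambda_2 = -5.8377
The function is concave.

1


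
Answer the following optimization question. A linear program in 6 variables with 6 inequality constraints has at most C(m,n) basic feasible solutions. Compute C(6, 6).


Each vertex corresponds to some choice of n active constraints out of m, so the number of vertices is at most C(m, n) = m! / (n!(m-n)!).
m = 6, n = 6
Numerator: 6 * 5 * 4 * 3 * 2 * 1
Denominator: 6! = 720
C(6, 6) = 1


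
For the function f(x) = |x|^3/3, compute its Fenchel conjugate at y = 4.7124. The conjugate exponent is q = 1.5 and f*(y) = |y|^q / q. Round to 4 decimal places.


The conjugate exponent q satisfies 1/p + 1/q = 1.
p = 3, so q = 3/(3 - 1) = 1.5
|y|^q = 4.7124^1.5 = 10.2297
f*(4.7124) = 10.2297 / 1.5 = 6.8198


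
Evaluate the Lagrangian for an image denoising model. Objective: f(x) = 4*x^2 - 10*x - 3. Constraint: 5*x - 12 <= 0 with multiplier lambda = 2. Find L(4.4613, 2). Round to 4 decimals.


Step 1: Evaluate f(x).
f(4.4613) = 4*4.4613^2 - 10*4.4613 - 3 = 31.9998
Step 2: Evaluate g(x).
g(4.4613) = 5*4.4613 - 12 = 10.3065
Step 3: Compute Lagrangian.
L = 31.9998 + 2*10.3065 = 52.6128


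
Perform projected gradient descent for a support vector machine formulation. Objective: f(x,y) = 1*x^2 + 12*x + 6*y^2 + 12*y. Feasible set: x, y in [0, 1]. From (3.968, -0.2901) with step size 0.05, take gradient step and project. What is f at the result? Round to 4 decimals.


Step 1: Compute gradient at (3.968, -0.2901).
grad_x = 2*1*3.968 + 12 = 19.936
grad_y = 2*6*-0.2901 + 12 = 8.5188
Step 2: Gradient step.
x_raw = 3.968 - 0.05*19.936 = 2.9712
y_raw = -0.2901 - 0.05*8.5188 = -0.716
Step 3: Project onto [0, 1].
x_proj = clip(2.9712) = 1.0
y_proj = clip(-0.716) = 0.0
Step 4: Evaluate f.
f(1.0, 0.0) = 13.0


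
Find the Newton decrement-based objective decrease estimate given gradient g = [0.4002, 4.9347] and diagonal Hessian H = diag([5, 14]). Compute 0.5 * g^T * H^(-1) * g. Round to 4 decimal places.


Step 1: H is diagonal, so H^(-1) * g = [0.08, 0.3525].
Step 2: g^T H^(-1) g = sum_i g_i^2 / H_ii
  = (0.4002)^2/5 + (4.9347)^2/14
  = 0.032 + 1.7394 = 1.7714
Step 3: Objective decrease = 0.5 * g^T H^(-1) g = 0.8857


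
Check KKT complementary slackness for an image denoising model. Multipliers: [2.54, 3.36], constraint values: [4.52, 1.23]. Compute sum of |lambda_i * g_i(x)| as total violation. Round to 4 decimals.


KKT complementary slackness check:
lambda_1 * g_1 = 2.54 * 4.52 = 11.4808
lambda_2 * g_2 = 3.36 * 1.23 = 4.1328
Total violation = 11.4808 + 4.1328 = 15.6136


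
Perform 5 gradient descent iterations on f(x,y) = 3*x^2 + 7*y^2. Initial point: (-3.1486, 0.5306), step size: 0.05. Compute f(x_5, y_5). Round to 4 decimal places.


Gradient descent on f(x,y) = 3*x^2 + 7*y^2.
Starting point: (-3.1486, 0.5306), alpha = 0.05
Step 1: grad_x = 2*3*-3.1486 = -18.8916, grad_y = 2*7*0.5306 = 7.4284
  x_1 = -3.1486 - 0.05*-18.8916 = -2.204
  y_1 = 0.5306 - 0.05*7.4284 = 0.1592
Step 2: grad_x = 2*3*-2.204 = -13.2241, grad_y = 2*7*0.1592 = 2.2285
  x_2 = -2.204 - 0.05*-13.2241 = -1.5428
  y_2 = 0.1592 - 0.05*2.2285 = 0.0478
Step 3: grad_x = 2*3*-1.5428 = -9.2569, grad_y = 2*7*0.0478 = 0.6686
  x_3 = -1.5428 - 0.05*-9.2569 = -1.08
  y_3 = 0.0478 - 0.05*0.6686 = 0.0143
Step 4: grad_x = 2*3*-1.08 = -6.4798, grad_y = 2*7*0.0143 = 0.2006
  x_4 = -1.08 - 0.05*-6.4798 = -0.756
  y_4 = 0.0143 - 0.05*0.2006 = 0.0043
Step 5: grad_x = 2*3*-0.756 = -4.5359, grad_y = 2*7*0.0043 = 0.0602
  x_5 = -0.756 - 0.05*-4.5359 = -0.5292
  y_5 = 0.0043 - 0.05*0.0602 = 0.0013
f(-0.5292, 0.0013) = 3*(-0.5292)^2 + 7*0.0013^2 = 0.8401
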